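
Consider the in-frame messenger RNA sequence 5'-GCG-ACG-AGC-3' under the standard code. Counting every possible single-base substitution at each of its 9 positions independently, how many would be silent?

Codon 1 (GCG, Ala): 3 synonymous substitutions.
Codon 2 (ACG, Thr): 3 synonymous substitutions.
Codon 3 (AGC, Ser): 1 synonymous substitution.
Total: 3 + 3 + 1 = 7.

7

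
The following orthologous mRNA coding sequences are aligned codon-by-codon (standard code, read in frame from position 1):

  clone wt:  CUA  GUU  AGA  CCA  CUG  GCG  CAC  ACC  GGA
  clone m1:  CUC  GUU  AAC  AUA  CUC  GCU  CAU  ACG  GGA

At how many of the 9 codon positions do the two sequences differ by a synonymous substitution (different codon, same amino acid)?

5

Codon 1: CUA Leu / CUC Leu — synonymous.
Codon 2: GUU Val / GUU Val — identical.
Codon 3: AGA Arg / AAC Asn — nonsynonymous.
Codon 4: CCA Pro / AUA Ile — nonsynonymous.
Codon 5: CUG Leu / CUC Leu — synonymous.
Codon 6: GCG Ala / GCU Ala — synonymous.
Codon 7: CAC His / CAU His — synonymous.
Codon 8: ACC Thr / ACG Thr — synonymous.
Codon 9: GGA Gly / GGA Gly — identical.
Synonymous differences: 5.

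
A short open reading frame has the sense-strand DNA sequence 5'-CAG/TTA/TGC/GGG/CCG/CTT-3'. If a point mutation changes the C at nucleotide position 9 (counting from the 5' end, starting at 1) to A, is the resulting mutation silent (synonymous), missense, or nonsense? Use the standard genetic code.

Position 9 falls in codon 3: TGC → Cys.
After the substitution the codon is TGA → Stop.
The new codon is a stop codon, so this is a nonsense mutation.

nonsense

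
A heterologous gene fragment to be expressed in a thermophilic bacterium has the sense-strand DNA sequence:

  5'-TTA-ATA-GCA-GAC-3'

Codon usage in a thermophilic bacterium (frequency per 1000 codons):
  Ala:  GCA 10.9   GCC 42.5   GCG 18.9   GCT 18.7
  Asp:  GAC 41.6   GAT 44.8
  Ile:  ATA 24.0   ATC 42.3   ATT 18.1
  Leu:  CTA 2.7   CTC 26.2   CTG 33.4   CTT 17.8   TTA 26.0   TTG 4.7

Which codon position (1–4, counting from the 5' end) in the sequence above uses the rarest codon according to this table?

Codon 1 TTA (Leu): 26.0 per 1000.
Codon 2 ATA (Ile): 24.0 per 1000.
Codon 3 GCA (Ala): 10.9 per 1000.
Codon 4 GAC (Asp): 41.6 per 1000.
Lowest frequency is 10.9 at codon 3.

3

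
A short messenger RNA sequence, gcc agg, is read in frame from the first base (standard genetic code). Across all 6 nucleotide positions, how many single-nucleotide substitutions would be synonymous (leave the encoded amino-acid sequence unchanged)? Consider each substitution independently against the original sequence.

Codon 1 (GCC, Ala): 3 synonymous substitutions.
Codon 2 (AGG, Arg): 2 synonymous substitutions.
Total: 3 + 2 = 5.

5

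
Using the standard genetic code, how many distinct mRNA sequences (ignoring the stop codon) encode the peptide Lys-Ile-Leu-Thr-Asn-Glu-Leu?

3456

Lys: 2 codons.
Ile: 3 codons.
Leu: 6 codons.
Thr: 4 codons.
Asn: 2 codons.
Glu: 2 codons.
Leu: 6 codons.
2 × 3 × 6 × 4 × 2 × 2 × 6 = 3456.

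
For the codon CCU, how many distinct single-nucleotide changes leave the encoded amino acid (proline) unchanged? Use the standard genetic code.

3

Position 1: none → 0 synonymous.
Position 2: none → 0 synonymous.
Position 3: CCC, CCA, CCG → 3 synonymous.
Total: 0 + 0 + 3 = 3.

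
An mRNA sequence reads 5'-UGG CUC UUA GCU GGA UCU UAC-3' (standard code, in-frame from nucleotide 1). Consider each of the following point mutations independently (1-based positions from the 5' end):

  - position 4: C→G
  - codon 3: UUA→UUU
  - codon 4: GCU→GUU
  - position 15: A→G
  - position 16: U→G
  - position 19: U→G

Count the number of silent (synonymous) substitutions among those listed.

1

Codon 2: CUC (Leu) → GUC (Val) — missense.
Codon 3: UUA (Leu) → UUU (Phe) — missense.
Codon 4: GCU (Ala) → GUU (Val) — missense.
Codon 5: GGA (Gly) → GGG (Gly) — synonymous.
Codon 6: UCU (Ser) → GCU (Ala) — missense.
Codon 7: UAC (Tyr) → GAC (Asp) — missense.
Synonymous: 1 of 6.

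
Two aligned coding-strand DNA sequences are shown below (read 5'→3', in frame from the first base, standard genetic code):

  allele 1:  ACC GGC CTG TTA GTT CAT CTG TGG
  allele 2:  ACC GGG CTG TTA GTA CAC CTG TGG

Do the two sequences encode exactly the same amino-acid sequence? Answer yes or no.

Codon 1: ACC Thr / ACC Thr — identical.
Codon 2: GGC Gly / GGG Gly — synonymous.
Codon 3: CTG Leu / CTG Leu — identical.
Codon 4: TTA Leu / TTA Leu — identical.
Codon 5: GTT Val / GTA Val — synonymous.
Codon 6: CAT His / CAC His — synonymous.
Codon 7: CTG Leu / CTG Leu — identical.
Codon 8: TGG Trp / TGG Trp — identical.
Nonsynonymous differences: 0 → same protein.

yes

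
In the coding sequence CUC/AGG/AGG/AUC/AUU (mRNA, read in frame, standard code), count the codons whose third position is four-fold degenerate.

Codon 1 CUC (Leu): third position 4-fold.
Codon 2 AGG (Arg): third position 2-fold.
Codon 3 AGG (Arg): third position 2-fold.
Codon 4 AUC (Ile): third position 3-fold.
Codon 5 AUU (Ile): third position 3-fold.
Four-fold degenerate third positions: 1.

1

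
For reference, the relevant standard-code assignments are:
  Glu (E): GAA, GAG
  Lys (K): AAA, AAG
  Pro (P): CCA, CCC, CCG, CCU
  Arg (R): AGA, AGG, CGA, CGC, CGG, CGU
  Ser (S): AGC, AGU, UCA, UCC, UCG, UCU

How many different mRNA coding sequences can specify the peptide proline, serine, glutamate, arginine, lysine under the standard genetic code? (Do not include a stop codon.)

Pro: 4 codons.
Ser: 6 codons.
Glu: 2 codons.
Arg: 6 codons.
Lys: 2 codons.
4 × 6 × 2 × 6 × 2 = 576.

576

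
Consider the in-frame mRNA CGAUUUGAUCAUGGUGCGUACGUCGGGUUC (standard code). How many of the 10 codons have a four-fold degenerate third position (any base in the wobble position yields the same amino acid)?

5

Codon 1 CGA (Arg): third position 4-fold.
Codon 2 UUU (Phe): third position 2-fold.
Codon 3 GAU (Asp): third position 2-fold.
Codon 4 CAU (His): third position 2-fold.
Codon 5 GGU (Gly): third position 4-fold.
Codon 6 GCG (Ala): third position 4-fold.
Codon 7 UAC (Tyr): third position 2-fold.
Codon 8 GUC (Val): third position 4-fold.
Codon 9 GGG (Gly): third position 4-fold.
Codon 10 UUC (Phe): third position 2-fold.
Four-fold degenerate third positions: 5.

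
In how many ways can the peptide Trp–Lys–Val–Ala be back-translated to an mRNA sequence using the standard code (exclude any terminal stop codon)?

Trp: 1 codon.
Lys: 2 codons.
Val: 4 codons.
Ala: 4 codons.
1 × 2 × 4 × 4 = 32.

32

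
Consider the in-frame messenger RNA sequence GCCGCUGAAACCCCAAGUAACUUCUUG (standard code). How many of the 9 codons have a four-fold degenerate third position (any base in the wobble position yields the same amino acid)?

4

Codon 1 GCC (Ala): third position 4-fold.
Codon 2 GCU (Ala): third position 4-fold.
Codon 3 GAA (Glu): third position 2-fold.
Codon 4 ACC (Thr): third position 4-fold.
Codon 5 CCA (Pro): third position 4-fold.
Codon 6 AGU (Ser): third position 2-fold.
Codon 7 AAC (Asn): third position 2-fold.
Codon 8 UUC (Phe): third position 2-fold.
Codon 9 UUG (Leu): third position 2-fold.
Four-fold degenerate third positions: 4.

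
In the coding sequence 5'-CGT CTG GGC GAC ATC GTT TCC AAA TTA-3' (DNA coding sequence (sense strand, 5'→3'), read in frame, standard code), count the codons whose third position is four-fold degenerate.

5

Codon 1 CGT (Arg): third position 4-fold.
Codon 2 CTG (Leu): third position 4-fold.
Codon 3 GGC (Gly): third position 4-fold.
Codon 4 GAC (Asp): third position 2-fold.
Codon 5 ATC (Ile): third position 3-fold.
Codon 6 GTT (Val): third position 4-fold.
Codon 7 TCC (Ser): third position 4-fold.
Codon 8 AAA (Lys): third position 2-fold.
Codon 9 TTA (Leu): third position 2-fold.
Four-fold degenerate third positions: 5.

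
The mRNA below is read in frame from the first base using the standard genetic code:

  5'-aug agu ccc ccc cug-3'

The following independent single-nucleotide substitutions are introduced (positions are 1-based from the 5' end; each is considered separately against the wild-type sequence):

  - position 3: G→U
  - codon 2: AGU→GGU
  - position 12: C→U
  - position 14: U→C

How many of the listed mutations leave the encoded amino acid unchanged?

Codon 1: AUG (Met) → AUU (Ile) — missense.
Codon 2: AGU (Ser) → GGU (Gly) — missense.
Codon 4: CCC (Pro) → CCU (Pro) — synonymous.
Codon 5: CUG (Leu) → CCG (Pro) — missense.
Synonymous: 1 of 4.

1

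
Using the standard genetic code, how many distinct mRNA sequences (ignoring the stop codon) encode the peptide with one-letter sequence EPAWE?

64

Glu: 2 codons.
Pro: 4 codons.
Ala: 4 codons.
Trp: 1 codon.
Glu: 2 codons.
2 × 4 × 4 × 1 × 2 = 64.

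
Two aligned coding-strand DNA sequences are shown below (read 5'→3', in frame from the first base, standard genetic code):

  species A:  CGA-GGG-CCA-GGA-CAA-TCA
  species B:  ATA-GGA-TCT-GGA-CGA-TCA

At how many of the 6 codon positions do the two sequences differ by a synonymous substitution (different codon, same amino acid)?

1

Codon 1: CGA Arg / ATA Ile — nonsynonymous.
Codon 2: GGG Gly / GGA Gly — synonymous.
Codon 3: CCA Pro / TCT Ser — nonsynonymous.
Codon 4: GGA Gly / GGA Gly — identical.
Codon 5: CAA Gln / CGA Arg — nonsynonymous.
Codon 6: TCA Ser / TCA Ser — identical.
Synonymous differences: 1.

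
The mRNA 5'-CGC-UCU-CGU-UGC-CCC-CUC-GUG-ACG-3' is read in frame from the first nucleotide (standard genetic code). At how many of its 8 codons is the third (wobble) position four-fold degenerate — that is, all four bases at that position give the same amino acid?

Codon 1 CGC (Arg): third position 4-fold.
Codon 2 UCU (Ser): third position 4-fold.
Codon 3 CGU (Arg): third position 4-fold.
Codon 4 UGC (Cys): third position 2-fold.
Codon 5 CCC (Pro): third position 4-fold.
Codon 6 CUC (Leu): third position 4-fold.
Codon 7 GUG (Val): third position 4-fold.
Codon 8 ACG (Thr): third position 4-fold.
Four-fold degenerate third positions: 7.

7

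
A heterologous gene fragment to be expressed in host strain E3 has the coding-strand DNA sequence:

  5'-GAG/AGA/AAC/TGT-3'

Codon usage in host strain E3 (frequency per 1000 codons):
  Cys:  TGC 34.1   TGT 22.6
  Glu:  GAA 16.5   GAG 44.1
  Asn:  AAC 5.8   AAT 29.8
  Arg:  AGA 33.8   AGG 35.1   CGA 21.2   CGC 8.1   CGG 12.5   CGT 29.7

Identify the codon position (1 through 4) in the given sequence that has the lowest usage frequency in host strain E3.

3

Codon 1 GAG (Glu): 44.1 per 1000.
Codon 2 AGA (Arg): 33.8 per 1000.
Codon 3 AAC (Asn): 5.8 per 1000.
Codon 4 TGT (Cys): 22.6 per 1000.
Lowest frequency is 5.8 at codon 3.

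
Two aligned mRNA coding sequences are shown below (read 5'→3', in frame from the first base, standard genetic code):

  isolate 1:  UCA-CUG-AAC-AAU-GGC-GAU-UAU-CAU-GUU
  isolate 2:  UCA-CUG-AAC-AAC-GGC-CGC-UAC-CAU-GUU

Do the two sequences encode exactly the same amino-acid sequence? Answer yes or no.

Codon 1: UCA Ser / UCA Ser — identical.
Codon 2: CUG Leu / CUG Leu — identical.
Codon 3: AAC Asn / AAC Asn — identical.
Codon 4: AAU Asn / AAC Asn — synonymous.
Codon 5: GGC Gly / GGC Gly — identical.
Codon 6: GAU Asp / CGC Arg — nonsynonymous.
Codon 7: UAU Tyr / UAC Tyr — synonymous.
Codon 8: CAU His / CAU His — identical.
Codon 9: GUU Val / GUU Val — identical.
Nonsynonymous differences: 1 → different protein.

no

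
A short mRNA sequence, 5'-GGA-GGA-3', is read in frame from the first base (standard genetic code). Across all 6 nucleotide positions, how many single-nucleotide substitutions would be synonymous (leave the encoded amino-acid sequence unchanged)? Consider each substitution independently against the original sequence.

Codon 1 (GGA, Gly): 3 synonymous substitutions.
Codon 2 (GGA, Gly): 3 synonymous substitutions.
Total: 3 + 3 = 6.

6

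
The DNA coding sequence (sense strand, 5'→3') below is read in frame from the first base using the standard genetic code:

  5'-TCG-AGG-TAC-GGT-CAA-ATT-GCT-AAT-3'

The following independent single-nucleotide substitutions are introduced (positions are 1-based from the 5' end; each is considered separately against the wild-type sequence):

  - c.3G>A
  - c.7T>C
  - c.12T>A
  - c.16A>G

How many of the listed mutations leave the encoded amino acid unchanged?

Codon 1: TCG (Ser) → TCA (Ser) — synonymous.
Codon 3: TAC (Tyr) → CAC (His) — missense.
Codon 4: GGT (Gly) → GGA (Gly) — synonymous.
Codon 6: ATT (Ile) → GTT (Val) — missense.
Synonymous: 2 of 4.

2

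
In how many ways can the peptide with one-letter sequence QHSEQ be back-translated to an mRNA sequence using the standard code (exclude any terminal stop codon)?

96

Gln: 2 codons.
His: 2 codons.
Ser: 6 codons.
Glu: 2 codons.
Gln: 2 codons.
2 × 2 × 6 × 2 × 2 = 96.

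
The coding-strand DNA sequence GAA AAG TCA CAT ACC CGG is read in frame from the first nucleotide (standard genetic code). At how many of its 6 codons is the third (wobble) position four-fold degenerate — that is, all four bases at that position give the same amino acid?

3

Codon 1 GAA (Glu): third position 2-fold.
Codon 2 AAG (Lys): third position 2-fold.
Codon 3 TCA (Ser): third position 4-fold.
Codon 4 CAT (His): third position 2-fold.
Codon 5 ACC (Thr): third position 4-fold.
Codon 6 CGG (Arg): third position 4-fold.
Four-fold degenerate third positions: 3.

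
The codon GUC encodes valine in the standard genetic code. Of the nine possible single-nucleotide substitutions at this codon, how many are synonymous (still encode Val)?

Position 1: none → 0 synonymous.
Position 2: none → 0 synonymous.
Position 3: GUU, GUA, GUG → 3 synonymous.
Total: 0 + 0 + 3 = 3.

3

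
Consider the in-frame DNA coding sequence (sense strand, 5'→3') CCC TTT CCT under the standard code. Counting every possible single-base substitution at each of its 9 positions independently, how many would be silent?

7

Codon 1 (CCC, Pro): 3 synonymous substitutions.
Codon 2 (TTT, Phe): 1 synonymous substitution.
Codon 3 (CCT, Pro): 3 synonymous substitutions.
Total: 3 + 1 + 3 = 7.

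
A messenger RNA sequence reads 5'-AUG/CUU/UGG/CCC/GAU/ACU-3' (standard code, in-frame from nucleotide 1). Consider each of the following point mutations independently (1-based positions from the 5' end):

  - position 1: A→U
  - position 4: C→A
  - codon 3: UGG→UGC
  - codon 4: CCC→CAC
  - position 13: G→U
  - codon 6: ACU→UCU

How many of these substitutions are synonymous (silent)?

0

Codon 1: AUG (Met) → UUG (Leu) — missense.
Codon 2: CUU (Leu) → AUU (Ile) — missense.
Codon 3: UGG (Trp) → UGC (Cys) — missense.
Codon 4: CCC (Pro) → CAC (His) — missense.
Codon 5: GAU (Asp) → UAU (Tyr) — missense.
Codon 6: ACU (Thr) → UCU (Ser) — missense.
Synonymous: 0 of 6.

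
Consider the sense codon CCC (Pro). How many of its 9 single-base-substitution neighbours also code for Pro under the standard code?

3

Position 1: none → 0 synonymous.
Position 2: none → 0 synonymous.
Position 3: CCT, CCA, CCG → 3 synonymous.
Total: 0 + 0 + 3 = 3.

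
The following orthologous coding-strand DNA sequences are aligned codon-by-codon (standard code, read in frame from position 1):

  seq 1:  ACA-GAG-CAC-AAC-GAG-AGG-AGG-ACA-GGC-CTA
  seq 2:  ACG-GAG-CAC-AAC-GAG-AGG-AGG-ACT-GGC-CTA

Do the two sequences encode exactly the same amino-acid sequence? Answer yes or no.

Codon 1: ACA Thr / ACG Thr — synonymous.
Codon 2: GAG Glu / GAG Glu — identical.
Codon 3: CAC His / CAC His — identical.
Codon 4: AAC Asn / AAC Asn — identical.
Codon 5: GAG Glu / GAG Glu — identical.
Codon 6: AGG Arg / AGG Arg — identical.
Codon 7: AGG Arg / AGG Arg — identical.
Codon 8: ACA Thr / ACT Thr — synonymous.
Codon 9: GGC Gly / GGC Gly — identical.
Codon 10: CTA Leu / CTA Leu — identical.
Nonsynonymous differences: 0 → same protein.

yes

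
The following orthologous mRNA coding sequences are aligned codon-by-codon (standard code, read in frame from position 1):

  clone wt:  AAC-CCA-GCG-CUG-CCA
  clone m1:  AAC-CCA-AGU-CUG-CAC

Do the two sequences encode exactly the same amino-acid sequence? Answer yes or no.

no

Codon 1: AAC Asn / AAC Asn — identical.
Codon 2: CCA Pro / CCA Pro — identical.
Codon 3: GCG Ala / AGU Ser — nonsynonymous.
Codon 4: CUG Leu / CUG Leu — identical.
Codon 5: CCA Pro / CAC His — nonsynonymous.
Nonsynonymous differences: 2 → different protein.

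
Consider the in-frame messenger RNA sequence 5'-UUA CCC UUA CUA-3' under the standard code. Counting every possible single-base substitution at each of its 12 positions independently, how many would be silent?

11

Codon 1 (UUA, Leu): 2 synonymous substitutions.
Codon 2 (CCC, Pro): 3 synonymous substitutions.
Codon 3 (UUA, Leu): 2 synonymous substitutions.
Codon 4 (CUA, Leu): 4 synonymous substitutions.
Total: 2 + 3 + 2 + 4 = 11.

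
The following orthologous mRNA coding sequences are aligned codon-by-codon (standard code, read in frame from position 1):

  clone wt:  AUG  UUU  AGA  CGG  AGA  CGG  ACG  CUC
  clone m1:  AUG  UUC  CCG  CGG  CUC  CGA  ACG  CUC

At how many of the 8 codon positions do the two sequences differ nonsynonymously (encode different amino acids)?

Codon 1: AUG Met / AUG Met — identical.
Codon 2: UUU Phe / UUC Phe — synonymous.
Codon 3: AGA Arg / CCG Pro — nonsynonymous.
Codon 4: CGG Arg / CGG Arg — identical.
Codon 5: AGA Arg / CUC Leu — nonsynonymous.
Codon 6: CGG Arg / CGA Arg — synonymous.
Codon 7: ACG Thr / ACG Thr — identical.
Codon 8: CUC Leu / CUC Leu — identical.
Nonsynonymous differences: 2.

2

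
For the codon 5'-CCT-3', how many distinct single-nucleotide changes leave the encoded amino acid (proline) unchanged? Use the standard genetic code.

Position 1: none → 0 synonymous.
Position 2: none → 0 synonymous.
Position 3: CCC, CCA, CCG → 3 synonymous.
Total: 0 + 0 + 3 = 3.

3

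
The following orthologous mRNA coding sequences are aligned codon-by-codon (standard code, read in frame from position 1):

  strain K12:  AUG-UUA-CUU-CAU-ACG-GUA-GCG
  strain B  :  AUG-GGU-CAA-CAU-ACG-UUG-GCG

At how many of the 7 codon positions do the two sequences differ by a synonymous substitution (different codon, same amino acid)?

0

Codon 1: AUG Met / AUG Met — identical.
Codon 2: UUA Leu / GGU Gly — nonsynonymous.
Codon 3: CUU Leu / CAA Gln — nonsynonymous.
Codon 4: CAU His / CAU His — identical.
Codon 5: ACG Thr / ACG Thr — identical.
Codon 6: GUA Val / UUG Leu — nonsynonymous.
Codon 7: GCG Ala / GCG Ala — identical.
Synonymous differences: 0.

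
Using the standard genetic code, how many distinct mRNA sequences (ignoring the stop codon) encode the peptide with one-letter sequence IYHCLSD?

Ile: 3 codons.
Tyr: 2 codons.
His: 2 codons.
Cys: 2 codons.
Leu: 6 codons.
Ser: 6 codons.
Asp: 2 codons.
3 × 2 × 2 × 2 × 6 × 6 × 2 = 1728.

1728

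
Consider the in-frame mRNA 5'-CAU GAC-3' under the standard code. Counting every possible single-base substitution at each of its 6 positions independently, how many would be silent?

Codon 1 (CAU, His): 1 synonymous substitution.
Codon 2 (GAC, Asp): 1 synonymous substitution.
Total: 1 + 1 = 2.

2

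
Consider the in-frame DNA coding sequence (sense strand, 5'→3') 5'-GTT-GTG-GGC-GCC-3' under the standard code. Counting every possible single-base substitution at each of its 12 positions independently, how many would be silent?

Codon 1 (GTT, Val): 3 synonymous substitutions.
Codon 2 (GTG, Val): 3 synonymous substitutions.
Codon 3 (GGC, Gly): 3 synonymous substitutions.
Codon 4 (GCC, Ala): 3 synonymous substitutions.
Total: 3 + 3 + 3 + 3 = 12.

12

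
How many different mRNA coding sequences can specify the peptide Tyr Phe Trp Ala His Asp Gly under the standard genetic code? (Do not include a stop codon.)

256

Tyr: 2 codons.
Phe: 2 codons.
Trp: 1 codon.
Ala: 4 codons.
His: 2 codons.
Asp: 2 codons.
Gly: 4 codons.
2 × 2 × 1 × 4 × 2 × 2 × 4 = 256.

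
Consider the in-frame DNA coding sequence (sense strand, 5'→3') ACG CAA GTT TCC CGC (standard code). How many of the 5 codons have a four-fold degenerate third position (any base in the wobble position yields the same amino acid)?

4

Codon 1 ACG (Thr): third position 4-fold.
Codon 2 CAA (Gln): third position 2-fold.
Codon 3 GTT (Val): third position 4-fold.
Codon 4 TCC (Ser): third position 4-fold.
Codon 5 CGC (Arg): third position 4-fold.
Four-fold degenerate third positions: 4.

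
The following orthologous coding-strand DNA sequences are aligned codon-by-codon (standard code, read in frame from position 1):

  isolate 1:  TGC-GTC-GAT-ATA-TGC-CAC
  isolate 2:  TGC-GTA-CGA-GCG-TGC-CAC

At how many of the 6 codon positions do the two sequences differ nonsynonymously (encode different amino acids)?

2

Codon 1: TGC Cys / TGC Cys — identical.
Codon 2: GTC Val / GTA Val — synonymous.
Codon 3: GAT Asp / CGA Arg — nonsynonymous.
Codon 4: ATA Ile / GCG Ala — nonsynonymous.
Codon 5: TGC Cys / TGC Cys — identical.
Codon 6: CAC His / CAC His — identical.
Nonsynonymous differences: 2.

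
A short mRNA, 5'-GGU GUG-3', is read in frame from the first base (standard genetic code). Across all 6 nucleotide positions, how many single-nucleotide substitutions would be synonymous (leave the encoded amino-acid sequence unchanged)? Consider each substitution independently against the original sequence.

6

Codon 1 (GGU, Gly): 3 synonymous substitutions.
Codon 2 (GUG, Val): 3 synonymous substitutions.
Total: 3 + 3 = 6.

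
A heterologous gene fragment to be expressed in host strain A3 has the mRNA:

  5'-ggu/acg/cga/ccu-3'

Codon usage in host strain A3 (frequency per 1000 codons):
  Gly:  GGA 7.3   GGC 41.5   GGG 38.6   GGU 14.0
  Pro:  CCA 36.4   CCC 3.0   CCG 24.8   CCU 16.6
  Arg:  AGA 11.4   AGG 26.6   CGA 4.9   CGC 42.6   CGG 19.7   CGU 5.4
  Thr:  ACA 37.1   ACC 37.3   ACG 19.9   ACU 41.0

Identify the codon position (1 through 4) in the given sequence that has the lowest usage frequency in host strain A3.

3

Codon 1 GGU (Gly): 14.0 per 1000.
Codon 2 ACG (Thr): 19.9 per 1000.
Codon 3 CGA (Arg): 4.9 per 1000.
Codon 4 CCU (Pro): 16.6 per 1000.
Lowest frequency is 4.9 at codon 3.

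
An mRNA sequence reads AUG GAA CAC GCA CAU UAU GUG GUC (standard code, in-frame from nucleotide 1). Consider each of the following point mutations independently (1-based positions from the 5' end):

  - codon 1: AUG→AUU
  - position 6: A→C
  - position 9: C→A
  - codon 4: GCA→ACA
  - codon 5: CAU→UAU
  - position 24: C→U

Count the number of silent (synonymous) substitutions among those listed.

Codon 1: AUG (Met) → AUU (Ile) — missense.
Codon 2: GAA (Glu) → GAC (Asp) — missense.
Codon 3: CAC (His) → CAA (Gln) — missense.
Codon 4: GCA (Ala) → ACA (Thr) — missense.
Codon 5: CAU (His) → UAU (Tyr) — missense.
Codon 8: GUC (Val) → GUU (Val) — synonymous.
Synonymous: 1 of 6.

1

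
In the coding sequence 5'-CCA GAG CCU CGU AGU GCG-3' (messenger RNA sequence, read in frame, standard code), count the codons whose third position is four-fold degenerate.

Codon 1 CCA (Pro): third position 4-fold.
Codon 2 GAG (Glu): third position 2-fold.
Codon 3 CCU (Pro): third position 4-fold.
Codon 4 CGU (Arg): third position 4-fold.
Codon 5 AGU (Ser): third position 2-fold.
Codon 6 GCG (Ala): third position 4-fold.
Four-fold degenerate third positions: 4.

4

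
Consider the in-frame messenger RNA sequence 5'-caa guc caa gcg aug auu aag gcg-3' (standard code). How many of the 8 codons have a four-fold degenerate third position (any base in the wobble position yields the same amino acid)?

3

Codon 1 CAA (Gln): third position 2-fold.
Codon 2 GUC (Val): third position 4-fold.
Codon 3 CAA (Gln): third position 2-fold.
Codon 4 GCG (Ala): third position 4-fold.
Codon 5 AUG (Met): third position 1-fold.
Codon 6 AUU (Ile): third position 3-fold.
Codon 7 AAG (Lys): third position 2-fold.
Codon 8 GCG (Ala): third position 4-fold.
Four-fold degenerate third positions: 3.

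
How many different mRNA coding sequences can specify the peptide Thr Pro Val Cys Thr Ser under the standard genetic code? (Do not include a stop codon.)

3072

Thr: 4 codons.
Pro: 4 codons.
Val: 4 codons.
Cys: 2 codons.
Thr: 4 codons.
Ser: 6 codons.
4 × 4 × 4 × 2 × 4 × 6 = 3072.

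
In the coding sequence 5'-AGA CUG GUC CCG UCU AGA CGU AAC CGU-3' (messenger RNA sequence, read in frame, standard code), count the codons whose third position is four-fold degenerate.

Codon 1 AGA (Arg): third position 2-fold.
Codon 2 CUG (Leu): third position 4-fold.
Codon 3 GUC (Val): third position 4-fold.
Codon 4 CCG (Pro): third position 4-fold.
Codon 5 UCU (Ser): third position 4-fold.
Codon 6 AGA (Arg): third position 2-fold.
Codon 7 CGU (Arg): third position 4-fold.
Codon 8 AAC (Asn): third position 2-fold.
Codon 9 CGU (Arg): third position 4-fold.
Four-fold degenerate third positions: 6.

6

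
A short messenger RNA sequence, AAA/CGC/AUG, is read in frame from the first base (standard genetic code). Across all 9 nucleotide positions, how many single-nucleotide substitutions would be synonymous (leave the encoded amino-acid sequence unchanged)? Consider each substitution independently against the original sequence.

4

Codon 1 (AAA, Lys): 1 synonymous substitution.
Codon 2 (CGC, Arg): 3 synonymous substitutions.
Codon 3 (AUG, Met): 0 synonymous substitutions.
Total: 1 + 3 + 0 = 4.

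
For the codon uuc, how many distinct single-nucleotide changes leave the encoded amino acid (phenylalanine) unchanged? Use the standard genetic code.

Position 1: none → 0 synonymous.
Position 2: none → 0 synonymous.
Position 3: UUU → 1 synonymous.
Total: 0 + 0 + 1 = 1.

1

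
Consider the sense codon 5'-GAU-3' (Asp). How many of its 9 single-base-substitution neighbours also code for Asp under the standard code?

Position 1: none → 0 synonymous.
Position 2: none → 0 synonymous.
Position 3: GAC → 1 synonymous.
Total: 0 + 0 + 1 = 1.

1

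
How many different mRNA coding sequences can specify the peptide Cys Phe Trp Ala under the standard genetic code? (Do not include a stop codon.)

16

Cys: 2 codons.
Phe: 2 codons.
Trp: 1 codon.
Ala: 4 codons.
2 × 2 × 1 × 4 = 16.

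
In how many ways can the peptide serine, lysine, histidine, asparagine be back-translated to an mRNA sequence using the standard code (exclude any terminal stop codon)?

48

Ser: 6 codons.
Lys: 2 codons.
His: 2 codons.
Asn: 2 codons.
6 × 2 × 2 × 2 = 48.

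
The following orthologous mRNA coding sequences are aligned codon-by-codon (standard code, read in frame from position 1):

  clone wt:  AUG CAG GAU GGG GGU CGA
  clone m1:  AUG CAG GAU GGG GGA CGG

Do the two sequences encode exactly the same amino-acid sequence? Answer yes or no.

yes

Codon 1: AUG Met / AUG Met — identical.
Codon 2: CAG Gln / CAG Gln — identical.
Codon 3: GAU Asp / GAU Asp — identical.
Codon 4: GGG Gly / GGG Gly — identical.
Codon 5: GGU Gly / GGA Gly — synonymous.
Codon 6: CGA Arg / CGG Arg — synonymous.
Nonsynonymous differences: 0 → same protein.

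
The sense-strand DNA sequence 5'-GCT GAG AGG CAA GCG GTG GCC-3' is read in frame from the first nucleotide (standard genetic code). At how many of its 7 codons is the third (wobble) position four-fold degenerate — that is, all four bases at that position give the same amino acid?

Codon 1 GCT (Ala): third position 4-fold.
Codon 2 GAG (Glu): third position 2-fold.
Codon 3 AGG (Arg): third position 2-fold.
Codon 4 CAA (Gln): third position 2-fold.
Codon 5 GCG (Ala): third position 4-fold.
Codon 6 GTG (Val): third position 4-fold.
Codon 7 GCC (Ala): third position 4-fold.
Four-fold degenerate third positions: 4.

4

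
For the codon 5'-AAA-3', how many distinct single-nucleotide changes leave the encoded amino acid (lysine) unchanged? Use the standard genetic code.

1

Position 1: none → 0 synonymous.
Position 2: none → 0 synonymous.
Position 3: AAG → 1 synonymous.
Total: 0 + 0 + 1 = 1.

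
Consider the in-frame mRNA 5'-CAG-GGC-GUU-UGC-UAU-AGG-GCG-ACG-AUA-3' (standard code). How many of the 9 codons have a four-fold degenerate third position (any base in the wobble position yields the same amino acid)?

Codon 1 CAG (Gln): third position 2-fold.
Codon 2 GGC (Gly): third position 4-fold.
Codon 3 GUU (Val): third position 4-fold.
Codon 4 UGC (Cys): third position 2-fold.
Codon 5 UAU (Tyr): third position 2-fold.
Codon 6 AGG (Arg): third position 2-fold.
Codon 7 GCG (Ala): third position 4-fold.
Codon 8 ACG (Thr): third position 4-fold.
Codon 9 AUA (Ile): third position 3-fold.
Four-fold degenerate third positions: 4.

4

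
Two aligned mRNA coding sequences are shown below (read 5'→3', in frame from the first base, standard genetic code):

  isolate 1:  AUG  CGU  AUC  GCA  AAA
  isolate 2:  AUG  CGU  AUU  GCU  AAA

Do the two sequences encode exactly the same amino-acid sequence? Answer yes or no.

yes

Codon 1: AUG Met / AUG Met — identical.
Codon 2: CGU Arg / CGU Arg — identical.
Codon 3: AUC Ile / AUU Ile — synonymous.
Codon 4: GCA Ala / GCU Ala — synonymous.
Codon 5: AAA Lys / AAA Lys — identical.
Nonsynonymous differences: 0 → same protein.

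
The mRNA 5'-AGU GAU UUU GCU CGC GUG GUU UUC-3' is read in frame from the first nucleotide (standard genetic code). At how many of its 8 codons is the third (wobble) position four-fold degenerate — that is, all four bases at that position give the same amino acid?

4

Codon 1 AGU (Ser): third position 2-fold.
Codon 2 GAU (Asp): third position 2-fold.
Codon 3 UUU (Phe): third position 2-fold.
Codon 4 GCU (Ala): third position 4-fold.
Codon 5 CGC (Arg): third position 4-fold.
Codon 6 GUG (Val): third position 4-fold.
Codon 7 GUU (Val): third position 4-fold.
Codon 8 UUC (Phe): third position 2-fold.
Four-fold degenerate third positions: 4.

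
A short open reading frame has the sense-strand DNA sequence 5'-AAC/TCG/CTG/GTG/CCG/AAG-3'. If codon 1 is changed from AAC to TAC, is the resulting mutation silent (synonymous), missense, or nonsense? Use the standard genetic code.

Position 1 falls in codon 1: AAC → Asn.
After the substitution the codon is TAC → Tyr.
Asn ≠ Tyr, so this is a missense mutation.

missense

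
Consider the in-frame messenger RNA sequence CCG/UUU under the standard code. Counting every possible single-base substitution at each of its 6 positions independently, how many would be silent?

4

Codon 1 (CCG, Pro): 3 synonymous substitutions.
Codon 2 (UUU, Phe): 1 synonymous substitution.
Total: 3 + 1 = 4.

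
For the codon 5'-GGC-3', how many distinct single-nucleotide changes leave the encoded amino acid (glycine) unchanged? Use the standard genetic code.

3

Position 1: none → 0 synonymous.
Position 2: none → 0 synonymous.
Position 3: GGT, GGA, GGG → 3 synonymous.
Total: 0 + 0 + 3 = 3.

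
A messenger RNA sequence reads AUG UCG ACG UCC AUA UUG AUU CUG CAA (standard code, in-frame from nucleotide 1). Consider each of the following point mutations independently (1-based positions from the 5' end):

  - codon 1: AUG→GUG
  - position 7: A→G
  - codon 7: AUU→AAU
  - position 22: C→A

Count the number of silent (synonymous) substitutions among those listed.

0

Codon 1: AUG (Met) → GUG (Val) — missense.
Codon 3: ACG (Thr) → GCG (Ala) — missense.
Codon 7: AUU (Ile) → AAU (Asn) — missense.
Codon 8: CUG (Leu) → AUG (Met) — missense.
Synonymous: 0 of 4.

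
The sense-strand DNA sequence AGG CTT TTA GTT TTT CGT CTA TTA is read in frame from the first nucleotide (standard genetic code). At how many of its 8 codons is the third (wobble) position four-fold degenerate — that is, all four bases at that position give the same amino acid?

4

Codon 1 AGG (Arg): third position 2-fold.
Codon 2 CTT (Leu): third position 4-fold.
Codon 3 TTA (Leu): third position 2-fold.
Codon 4 GTT (Val): third position 4-fold.
Codon 5 TTT (Phe): third position 2-fold.
Codon 6 CGT (Arg): third position 4-fold.
Codon 7 CTA (Leu): third position 4-fold.
Codon 8 TTA (Leu): third position 2-fold.
Four-fold degenerate third positions: 4.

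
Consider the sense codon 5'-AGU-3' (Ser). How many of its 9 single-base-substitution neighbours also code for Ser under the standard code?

1

Position 1: none → 0 synonymous.
Position 2: none → 0 synonymous.
Position 3: AGC → 1 synonymous.
Total: 0 + 0 + 1 = 1.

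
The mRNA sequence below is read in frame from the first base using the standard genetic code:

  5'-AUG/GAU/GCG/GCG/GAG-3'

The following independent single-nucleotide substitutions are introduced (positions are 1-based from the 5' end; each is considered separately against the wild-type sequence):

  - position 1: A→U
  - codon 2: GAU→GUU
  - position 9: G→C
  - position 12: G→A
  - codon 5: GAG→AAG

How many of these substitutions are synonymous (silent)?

2

Codon 1: AUG (Met) → UUG (Leu) — missense.
Codon 2: GAU (Asp) → GUU (Val) — missense.
Codon 3: GCG (Ala) → GCC (Ala) — synonymous.
Codon 4: GCG (Ala) → GCA (Ala) — synonymous.
Codon 5: GAG (Glu) → AAG (Lys) — missense.
Synonymous: 2 of 5.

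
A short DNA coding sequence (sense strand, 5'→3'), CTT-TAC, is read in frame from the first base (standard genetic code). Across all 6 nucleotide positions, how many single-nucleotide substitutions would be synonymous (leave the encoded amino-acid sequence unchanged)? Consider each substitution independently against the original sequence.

Codon 1 (CTT, Leu): 3 synonymous substitutions.
Codon 2 (TAC, Tyr): 1 synonymous substitution.
Total: 3 + 1 = 4.

4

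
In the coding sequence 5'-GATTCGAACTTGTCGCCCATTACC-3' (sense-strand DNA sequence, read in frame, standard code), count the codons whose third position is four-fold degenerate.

Codon 1 GAT (Asp): third position 2-fold.
Codon 2 TCG (Ser): third position 4-fold.
Codon 3 AAC (Asn): third position 2-fold.
Codon 4 TTG (Leu): third position 2-fold.
Codon 5 TCG (Ser): third position 4-fold.
Codon 6 CCC (Pro): third position 4-fold.
Codon 7 ATT (Ile): third position 3-fold.
Codon 8 ACC (Thr): third position 4-fold.
Four-fold degenerate third positions: 4.

4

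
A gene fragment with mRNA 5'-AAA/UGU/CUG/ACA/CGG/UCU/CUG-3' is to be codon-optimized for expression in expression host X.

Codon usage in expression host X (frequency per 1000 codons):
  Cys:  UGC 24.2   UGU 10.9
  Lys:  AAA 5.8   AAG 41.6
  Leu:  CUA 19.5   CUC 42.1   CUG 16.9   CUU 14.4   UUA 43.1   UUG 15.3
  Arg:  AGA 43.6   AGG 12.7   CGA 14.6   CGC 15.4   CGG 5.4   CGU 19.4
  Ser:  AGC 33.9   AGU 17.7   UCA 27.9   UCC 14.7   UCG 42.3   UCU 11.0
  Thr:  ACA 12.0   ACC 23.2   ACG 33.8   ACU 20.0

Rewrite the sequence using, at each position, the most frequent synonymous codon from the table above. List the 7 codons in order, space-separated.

AAG UGC UUA ACG AGA UCG UUA

Codon 1 (Lys): best is AAG at 41.6.
Codon 2 (Cys): best is UGC at 24.2.
Codon 3 (Leu): best is UUA at 43.1.
Codon 4 (Thr): best is ACG at 33.8.
Codon 5 (Arg): best is AGA at 43.6.
Codon 6 (Ser): best is UCG at 42.3.
Codon 7 (Leu): best is UUA at 43.1.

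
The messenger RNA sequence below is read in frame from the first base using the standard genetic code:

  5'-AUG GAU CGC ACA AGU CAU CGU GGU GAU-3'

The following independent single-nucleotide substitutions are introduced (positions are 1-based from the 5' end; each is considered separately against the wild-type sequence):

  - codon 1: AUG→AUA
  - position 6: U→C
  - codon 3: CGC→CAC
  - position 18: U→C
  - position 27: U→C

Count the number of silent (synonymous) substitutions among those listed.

3

Codon 1: AUG (Met) → AUA (Ile) — missense.
Codon 2: GAU (Asp) → GAC (Asp) — synonymous.
Codon 3: CGC (Arg) → CAC (His) — missense.
Codon 6: CAU (His) → CAC (His) — synonymous.
Codon 9: GAU (Asp) → GAC (Asp) — synonymous.
Synonymous: 3 of 5.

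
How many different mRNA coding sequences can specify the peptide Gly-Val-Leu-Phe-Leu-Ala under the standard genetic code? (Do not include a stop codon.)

4608

Gly: 4 codons.
Val: 4 codons.
Leu: 6 codons.
Phe: 2 codons.
Leu: 6 codons.
Ala: 4 codons.
4 × 4 × 6 × 2 × 6 × 4 = 4608.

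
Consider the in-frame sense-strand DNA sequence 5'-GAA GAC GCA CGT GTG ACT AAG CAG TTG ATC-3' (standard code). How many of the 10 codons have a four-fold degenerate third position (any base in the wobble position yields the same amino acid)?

Codon 1 GAA (Glu): third position 2-fold.
Codon 2 GAC (Asp): third position 2-fold.
Codon 3 GCA (Ala): third position 4-fold.
Codon 4 CGT (Arg): third position 4-fold.
Codon 5 GTG (Val): third position 4-fold.
Codon 6 ACT (Thr): third position 4-fold.
Codon 7 AAG (Lys): third position 2-fold.
Codon 8 CAG (Gln): third position 2-fold.
Codon 9 TTG (Leu): third position 2-fold.
Codon 10 ATC (Ile): third position 3-fold.
Four-fold degenerate third positions: 4.

4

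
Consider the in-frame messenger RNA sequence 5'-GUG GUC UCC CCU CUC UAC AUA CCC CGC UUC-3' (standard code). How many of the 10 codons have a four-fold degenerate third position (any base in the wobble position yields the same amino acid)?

7

Codon 1 GUG (Val): third position 4-fold.
Codon 2 GUC (Val): third position 4-fold.
Codon 3 UCC (Ser): third position 4-fold.
Codon 4 CCU (Pro): third position 4-fold.
Codon 5 CUC (Leu): third position 4-fold.
Codon 6 UAC (Tyr): third position 2-fold.
Codon 7 AUA (Ile): third position 3-fold.
Codon 8 CCC (Pro): third position 4-fold.
Codon 9 CGC (Arg): third position 4-fold.
Codon 10 UUC (Phe): third position 2-fold.
Four-fold degenerate third positions: 7.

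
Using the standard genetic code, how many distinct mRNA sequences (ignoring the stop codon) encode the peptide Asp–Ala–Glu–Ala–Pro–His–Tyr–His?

2048

Asp: 2 codons.
Ala: 4 codons.
Glu: 2 codons.
Ala: 4 codons.
Pro: 4 codons.
His: 2 codons.
Tyr: 2 codons.
His: 2 codons.
2 × 4 × 2 × 4 × 4 × 2 × 2 × 2 = 2048.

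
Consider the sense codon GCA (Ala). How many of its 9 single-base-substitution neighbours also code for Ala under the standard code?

3

Position 1: none → 0 synonymous.
Position 2: none → 0 synonymous.
Position 3: GCT, GCC, GCG → 3 synonymous.
Total: 0 + 0 + 3 = 3.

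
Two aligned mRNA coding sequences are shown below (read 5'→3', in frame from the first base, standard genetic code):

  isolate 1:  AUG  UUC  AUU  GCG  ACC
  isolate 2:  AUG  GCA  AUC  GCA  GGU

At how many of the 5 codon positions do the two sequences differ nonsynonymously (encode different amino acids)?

2

Codon 1: AUG Met / AUG Met — identical.
Codon 2: UUC Phe / GCA Ala — nonsynonymous.
Codon 3: AUU Ile / AUC Ile — synonymous.
Codon 4: GCG Ala / GCA Ala — synonymous.
Codon 5: ACC Thr / GGU Gly — nonsynonymous.
Nonsynonymous differences: 2.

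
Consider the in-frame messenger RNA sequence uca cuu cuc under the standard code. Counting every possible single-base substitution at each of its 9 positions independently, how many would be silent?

Codon 1 (UCA, Ser): 3 synonymous substitutions.
Codon 2 (CUU, Leu): 3 synonymous substitutions.
Codon 3 (CUC, Leu): 3 synonymous substitutions.
Total: 3 + 3 + 3 = 9.

9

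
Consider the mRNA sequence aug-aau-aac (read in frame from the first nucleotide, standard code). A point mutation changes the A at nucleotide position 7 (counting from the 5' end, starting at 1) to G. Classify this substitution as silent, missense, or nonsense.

missense

Position 7 falls in codon 3: AAC → Asn.
After the substitution the codon is GAC → Asp.
Asn ≠ Asp, so this is a missense mutation.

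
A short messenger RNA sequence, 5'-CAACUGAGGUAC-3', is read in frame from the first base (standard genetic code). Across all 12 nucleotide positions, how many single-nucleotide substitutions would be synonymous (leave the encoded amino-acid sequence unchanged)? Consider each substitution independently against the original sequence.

Codon 1 (CAA, Gln): 1 synonymous substitution.
Codon 2 (CUG, Leu): 4 synonymous substitutions.
Codon 3 (AGG, Arg): 2 synonymous substitutions.
Codon 4 (UAC, Tyr): 1 synonymous substitution.
Total: 1 + 4 + 2 + 1 = 8.

8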